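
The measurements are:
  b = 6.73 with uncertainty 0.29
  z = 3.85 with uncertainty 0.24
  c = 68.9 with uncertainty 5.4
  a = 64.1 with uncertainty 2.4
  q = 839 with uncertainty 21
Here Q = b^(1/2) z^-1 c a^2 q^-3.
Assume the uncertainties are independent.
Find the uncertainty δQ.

Products/powers → add relative errors in quadrature, weighted by exponent:
  (½·δb/b)² = (0.5×0.0431)² = 0.000464;  (-1·δz/z)² = (-1×0.0623)² = 0.00389;  (1·δc/c)² = (1×0.0784)² = 0.00614;  (2·δa/a)² = (2×0.0374)² = 0.00561;  (-3·δq/q)² = (-3×0.0250)² = 0.00564
δQ/Q = √(0.0217) = 0.147
Q = 0.000323, so δQ = 0.147 × 0.000323 = 4.76e-05.

4.76e-05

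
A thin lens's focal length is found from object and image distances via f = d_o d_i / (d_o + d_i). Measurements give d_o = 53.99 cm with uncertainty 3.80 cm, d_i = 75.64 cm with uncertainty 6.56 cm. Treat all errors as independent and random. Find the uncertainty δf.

∂f/∂d_o = (d_i/(d_o+d_i))² = 0.340;  ∂f/∂d_i = (d_o/(d_o+d_i))² = 0.173
δf = √((∂f/∂d_o · δd_o)² + (∂f/∂d_i · δd_i)²) = √(1.67 + 1.29) = 1.72 cm

1.72 cm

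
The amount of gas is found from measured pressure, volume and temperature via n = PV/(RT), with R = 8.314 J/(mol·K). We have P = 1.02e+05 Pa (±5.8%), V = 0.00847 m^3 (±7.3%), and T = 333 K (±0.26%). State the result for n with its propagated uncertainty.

n is a product of powers, so relative uncertainties combine in quadrature:
  (1·δP/P)² = (1×0.0580)² = 0.00336;  (1·δV/V)² = (1×0.0730)² = 0.00533;  (-1·δT/T)² = (-1×0.00260)² = 6.76e-06
δn/n = √(0.00870) = 0.0933
n = 0.312 mol, so δn = 0.0933 × 0.312 = 0.0291 mol.

0.312 ± 0.0291 mol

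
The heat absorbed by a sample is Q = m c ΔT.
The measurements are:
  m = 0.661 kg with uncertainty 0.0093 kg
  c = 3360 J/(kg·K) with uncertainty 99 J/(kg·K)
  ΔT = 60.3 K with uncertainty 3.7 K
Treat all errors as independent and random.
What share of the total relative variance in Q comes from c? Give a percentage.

18.0%

(δQ/Q)² = (1·δm/m)² + (1·δc/c)² + (1·δΔT/ΔT)²
  m term: (1×0.0141)² = 0.000198
  c term: (1×0.0295)² = 0.000868
  ΔT term: (1×0.0614)² = 0.00377
Total = 0.00483. Share from c = 0.000868/0.00483 = 0.180.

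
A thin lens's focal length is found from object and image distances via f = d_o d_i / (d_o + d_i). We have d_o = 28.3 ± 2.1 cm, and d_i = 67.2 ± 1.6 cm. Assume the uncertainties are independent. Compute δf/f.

∂f/∂d_o = (d_i/(d_o+d_i))² = 0.495;  ∂f/∂d_i = (d_o/(d_o+d_i))² = 0.0878
δf = √((∂f/∂d_o · δd_o)² + (∂f/∂d_i · δd_i)²) = √(1.08 + 0.0197) = 1.05 cm
f = 19.9 cm, so δf/f = 1.05/19.9 = 0.0527.

0.0527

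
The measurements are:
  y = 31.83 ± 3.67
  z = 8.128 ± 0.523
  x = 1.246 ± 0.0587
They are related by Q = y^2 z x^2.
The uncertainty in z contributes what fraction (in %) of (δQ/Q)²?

6.25%

(δQ/Q)² = (2·δy/y)² + (1·δz/z)² + (2·δx/x)²
  y term: (2×0.115)² = 0.0532
  z term: (1×0.0643)² = 0.00414
  x term: (2×0.0471)² = 0.00888
Total = 0.0662. Share from z = 0.00414/0.0662 = 0.0625.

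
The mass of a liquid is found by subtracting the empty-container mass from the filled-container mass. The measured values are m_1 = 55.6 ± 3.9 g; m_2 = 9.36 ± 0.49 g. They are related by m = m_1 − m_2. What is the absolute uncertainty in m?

Each term contributes (cᵢ δxᵢ)² to (δm)²:
  (δm_1)² = 15.2;  (δm_2)² = 0.240
δm = √(15.5) = 3.93 g

3.93 g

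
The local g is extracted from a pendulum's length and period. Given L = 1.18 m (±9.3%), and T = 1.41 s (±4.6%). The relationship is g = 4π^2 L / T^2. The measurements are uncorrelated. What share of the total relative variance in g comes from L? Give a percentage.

(δg/g)² = (1·δL/L)² + (-2·δT/T)²
  L term: (1×0.0930)² = 0.00865
  T term: (-2×0.0460)² = 0.00846
Total = 0.0171. Share from L = 0.00865/0.0171 = 0.505.

50.5%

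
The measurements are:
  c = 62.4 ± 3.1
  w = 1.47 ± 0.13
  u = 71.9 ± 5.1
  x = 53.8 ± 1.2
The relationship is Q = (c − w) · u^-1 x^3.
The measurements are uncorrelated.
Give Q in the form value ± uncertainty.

(1.32 ± 0.145) × 10^5

Let h = c − w = 60.9. δh = √(δc² + δw²) = √(9.61 + 0.0169) = 3.10, so δh/h = 0.0509.
Q is then a monomial in h, u, x:
δQ/Q = √((δh/h)² + (-1·δu/u)² + (3·δx/x)²) = √(0.00259 + 0.00503 + 0.00448) = 0.110
Q = 1.32e+05, so δQ = 0.110 × 1.32e+05 = 14500.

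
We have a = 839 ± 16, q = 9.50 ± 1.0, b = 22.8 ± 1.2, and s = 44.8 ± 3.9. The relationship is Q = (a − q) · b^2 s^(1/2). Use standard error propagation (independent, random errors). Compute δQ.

Let u = a − q = 830. δu = √(δa² + δq²) = √(256 + 1.00) = 16.0, so δu/u = 0.0193.
Q is then a monomial in u, b, s:
δQ/Q = √((δu/u)² + (2·δb/b)² + (½·δs/s)²) = √(0.000374 + 0.0111 + 0.00189) = 0.116
Q = 2.89e+06, so δQ = 0.116 × 2.89e+06 = 3.33e+05.

3.33e+05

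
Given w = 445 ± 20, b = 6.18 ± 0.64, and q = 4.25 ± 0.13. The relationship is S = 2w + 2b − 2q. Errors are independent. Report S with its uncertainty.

Absolute uncertainties add in quadrature for a linear combination:
  (2·δw)² = 1600;  (2·δb)² = 1.64;  (2·δq)² = 0.0676
δS = √(1600) = 40.0
S = 894.

894 ± 40.0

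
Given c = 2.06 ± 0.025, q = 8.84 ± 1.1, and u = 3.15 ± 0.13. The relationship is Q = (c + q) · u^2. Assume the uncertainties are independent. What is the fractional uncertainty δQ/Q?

Let w = c + q = 10.9. δw = √(δc² + δq²) = √(0.000625 + 1.21) = 1.10, so δw/w = 0.101.
Q is then a monomial in w, u:
δQ/Q = √((δw/w)² + (2·δu/u)²) = √(0.0102 + 0.00681) = 0.130

0.130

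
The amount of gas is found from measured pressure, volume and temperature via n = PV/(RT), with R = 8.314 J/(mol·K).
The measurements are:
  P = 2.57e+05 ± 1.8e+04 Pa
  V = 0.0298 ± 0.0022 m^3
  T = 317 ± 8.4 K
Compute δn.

0.306 mol

n is a product of powers, so relative uncertainties combine in quadrature:
  (1·δP/P)² = (1×0.0700)² = 0.00491;  (1·δV/V)² = (1×0.0738)² = 0.00545;  (-1·δT/T)² = (-1×0.0265)² = 0.000702
δn/n = √(0.0111) = 0.105
n = 2.91 mol, so δn = 0.105 × 2.91 = 0.306 mol.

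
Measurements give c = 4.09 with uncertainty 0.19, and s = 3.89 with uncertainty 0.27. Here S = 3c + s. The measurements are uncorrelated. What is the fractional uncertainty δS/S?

S is a linear combination, so absolute uncertainties add in quadrature:
  (3·δc)² = 0.325;  (δs)² = 0.0729
δS = √(0.398) = 0.631
S = 16.2, so δS/S = 0.631/16.2 = 0.0390.

0.0390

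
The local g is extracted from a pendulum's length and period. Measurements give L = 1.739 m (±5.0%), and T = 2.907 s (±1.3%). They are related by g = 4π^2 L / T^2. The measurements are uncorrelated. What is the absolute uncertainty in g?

g is a product of powers, so relative uncertainties combine in quadrature:
  (1·δL/L)² = (1×0.0500)² = 0.00250;  (-2·δT/T)² = (-2×0.0130)² = 0.000676
δg/g = √(0.00318) = 0.0564
g = 8.124 m/s^2, so δg = 0.0564 × 8.124 = 0.458 m/s^2.

0.458 m/s^2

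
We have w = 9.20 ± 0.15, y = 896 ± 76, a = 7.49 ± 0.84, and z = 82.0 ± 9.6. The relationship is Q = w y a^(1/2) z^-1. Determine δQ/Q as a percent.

Products/powers → add relative errors in quadrature, weighted by exponent:
  (1·δw/w)² = (1×0.0163)² = 0.000266;  (1·δy/y)² = (1×0.0848)² = 0.00719;  (½·δa/a)² = (0.5×0.112)² = 0.00314;  (-1·δz/z)² = (-1×0.117)² = 0.0137
δQ/Q = √(0.0243) = 0.156

15.6%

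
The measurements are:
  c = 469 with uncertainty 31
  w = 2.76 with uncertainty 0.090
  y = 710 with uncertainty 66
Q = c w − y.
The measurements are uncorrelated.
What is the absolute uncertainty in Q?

116

Let p = c·w = 1290. δp/p = √((1·δc/c)² + (1·δw/w)²) = √(0.00437 + 0.00106) = 0.0737, so δp = 95.4.
Q = p − y: δQ = √(δp² + δy²) = √(9100 + 4360) = 116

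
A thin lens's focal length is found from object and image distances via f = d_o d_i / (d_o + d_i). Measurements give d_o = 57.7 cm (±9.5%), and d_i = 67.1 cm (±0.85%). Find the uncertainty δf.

1.59 cm

∂f/∂d_o = (d_i/(d_o+d_i))² = 0.289;  ∂f/∂d_i = (d_o/(d_o+d_i))² = 0.214
δf = √((∂f/∂d_o · δd_o)² + (∂f/∂d_i · δd_i)²) = √(2.51 + 0.0149) = 1.59 cm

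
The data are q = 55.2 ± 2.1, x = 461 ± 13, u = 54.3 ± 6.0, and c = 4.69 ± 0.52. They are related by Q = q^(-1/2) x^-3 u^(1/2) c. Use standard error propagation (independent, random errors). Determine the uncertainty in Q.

7.18e-09

For a monomial Q ∝ q^(-1/2), x^-3, u^(1/2), c, fractional errors add in quadrature:
  (−½·δq/q)² = (-0.5×0.0380)² = 0.000362;  (-3·δx/x)² = (-3×0.0282)² = 0.00716;  (½·δu/u)² = (0.5×0.110)² = 0.00305;  (1·δc/c)² = (1×0.111)² = 0.0123
δQ/Q = √(0.0229) = 0.151
Q = 4.75e-08, so δQ = 0.151 × 4.75e-08 = 7.18e-09.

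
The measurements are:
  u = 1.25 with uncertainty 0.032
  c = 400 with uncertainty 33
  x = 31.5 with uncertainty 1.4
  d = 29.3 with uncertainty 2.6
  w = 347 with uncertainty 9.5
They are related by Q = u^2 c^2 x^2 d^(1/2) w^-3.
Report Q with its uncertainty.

For a monomial Q ∝ u^2, c^2, x^2, d^(1/2), w^-3, fractional errors add in quadrature:
  (2·δu/u)² = (2×0.0256)² = 0.00262;  (2·δc/c)² = (2×0.0825)² = 0.0272;  (2·δx/x)² = (2×0.0444)² = 0.00790;  (½·δd/d)² = (0.5×0.0887)² = 0.00197;  (-3·δw/w)² = (-3×0.0274)² = 0.00675
δQ/Q = √(0.0465) = 0.216
Q = 32.1, so δQ = 0.216 × 32.1 = 6.93.

32.1 ± 6.93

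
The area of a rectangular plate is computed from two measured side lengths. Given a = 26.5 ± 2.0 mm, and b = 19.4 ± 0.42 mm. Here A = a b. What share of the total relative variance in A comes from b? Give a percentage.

(δA/A)² = (1·δa/a)² + (1·δb/b)²
  a term: (1×0.0755)² = 0.00570
  b term: (1×0.0216)² = 0.000469
Total = 0.00616. Share from b = 0.000469/0.00616 = 0.0760.

7.60%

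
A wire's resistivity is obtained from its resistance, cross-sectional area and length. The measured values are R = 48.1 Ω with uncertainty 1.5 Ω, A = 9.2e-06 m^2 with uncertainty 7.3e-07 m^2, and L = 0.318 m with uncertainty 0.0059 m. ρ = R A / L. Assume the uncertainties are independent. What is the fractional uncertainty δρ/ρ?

For a monomial ρ ∝ R, A, L^-1, fractional errors add in quadrature:
  (1·δR/R)² = (1×0.0312)² = 0.000973;  (1·δA/A)² = (1×0.0793)² = 0.00630;  (-1·δL/L)² = (-1×0.0186)² = 0.000344
δρ/ρ = √(0.00761) = 0.0873

0.0873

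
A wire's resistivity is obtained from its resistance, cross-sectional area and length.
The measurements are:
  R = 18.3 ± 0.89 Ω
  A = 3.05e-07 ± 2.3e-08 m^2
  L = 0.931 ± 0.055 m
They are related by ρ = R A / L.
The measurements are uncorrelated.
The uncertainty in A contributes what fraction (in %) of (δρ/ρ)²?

49.3%

(δρ/ρ)² = (1·δR/R)² + (1·δA/A)² + (-1·δL/L)²
  R term: (1×0.0486)² = 0.00237
  A term: (1×0.0754)² = 0.00569
  L term: (-1×0.0591)² = 0.00349
Total = 0.0115. Share from A = 0.00569/0.0115 = 0.493.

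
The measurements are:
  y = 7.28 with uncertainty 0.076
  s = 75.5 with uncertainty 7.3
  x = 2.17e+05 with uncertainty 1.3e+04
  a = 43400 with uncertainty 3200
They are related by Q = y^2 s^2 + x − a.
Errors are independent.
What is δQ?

60300

Let p = y^2·s^2 = 3.02e+05. δp/p = √((2·δy/y)² + (2·δs/s)²) = √(0.000436 + 0.0374) = 0.195, so δp = 58800.
Q = p + x − a: δQ = √(δp² + δx² + δa²) = √(3.45e+09 + 1.69e+08 + 1.02e+07) = 60300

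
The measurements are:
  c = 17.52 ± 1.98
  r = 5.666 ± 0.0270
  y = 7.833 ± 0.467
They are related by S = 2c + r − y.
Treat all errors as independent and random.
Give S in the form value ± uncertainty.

32.87 ± 3.99

Absolute uncertainties add in quadrature for a linear combination:
  (2·δc)² = 15.7;  (δr)² = 0.000729;  (δy)² = 0.218
δS = √(15.9) = 3.99
S = 32.87.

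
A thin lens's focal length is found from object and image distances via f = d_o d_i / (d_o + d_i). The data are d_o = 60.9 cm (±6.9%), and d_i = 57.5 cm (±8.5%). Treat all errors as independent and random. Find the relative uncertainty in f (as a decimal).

∂f/∂d_o = (d_i/(d_o+d_i))² = 0.236;  ∂f/∂d_i = (d_o/(d_o+d_i))² = 0.265
δf = √((∂f/∂d_o · δd_o)² + (∂f/∂d_i · δd_i)²) = √(0.982 + 1.67) = 1.63 cm
f = 29.6 cm, so δf/f = 1.63/29.6 = 0.0551.

0.0551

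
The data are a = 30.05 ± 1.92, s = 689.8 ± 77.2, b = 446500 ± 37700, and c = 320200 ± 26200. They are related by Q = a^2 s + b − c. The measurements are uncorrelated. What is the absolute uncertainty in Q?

Let p = a^2·s = 622900. δp/p = √((2·δa/a)² + (1·δs/s)²) = √(0.0163 + 0.0125) = 0.170, so δp = 1.06e+05.
Q = p + b − c: δQ = √(δp² + δb² + δc²) = √(1.12e+10 + 1.42e+09 + 6.86e+08) = 1.15e+05

1.15e+05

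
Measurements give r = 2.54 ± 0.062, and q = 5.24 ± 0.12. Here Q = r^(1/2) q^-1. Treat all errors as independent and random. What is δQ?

0.00789

For a monomial Q ∝ r^(1/2), q^-1, fractional errors add in quadrature:
  (½·δr/r)² = (0.5×0.0244)² = 0.000149;  (-1·δq/q)² = (-1×0.0229)² = 0.000524
δQ/Q = √(0.000673) = 0.0259
Q = 0.304, so δQ = 0.0259 × 0.304 = 0.00789.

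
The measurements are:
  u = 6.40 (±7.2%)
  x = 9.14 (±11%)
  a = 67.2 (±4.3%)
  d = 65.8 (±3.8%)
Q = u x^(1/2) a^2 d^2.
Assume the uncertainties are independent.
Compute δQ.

5.53e+07

Each factor contributes (exponent × relative error)² to (δQ/Q)²:
  (1·δu/u)² = (1×0.0720)² = 0.00518;  (½·δx/x)² = (0.5×0.110)² = 0.00302;  (2·δa/a)² = (2×0.0430)² = 0.00740;  (2·δd/d)² = (2×0.0380)² = 0.00578
δQ/Q = √(0.0214) = 0.146
Q = 3.78e+08, so δQ = 0.146 × 3.78e+08 = 5.53e+07.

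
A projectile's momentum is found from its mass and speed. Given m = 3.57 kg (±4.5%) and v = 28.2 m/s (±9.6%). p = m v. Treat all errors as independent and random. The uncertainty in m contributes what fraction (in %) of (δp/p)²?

(δp/p)² = (1·δm/m)² + (1·δv/v)²
  m term: (1×0.0450)² = 0.00202
  v term: (1×0.0960)² = 0.00922
Total = 0.0112. Share from m = 0.00202/0.0112 = 0.180.

18.0%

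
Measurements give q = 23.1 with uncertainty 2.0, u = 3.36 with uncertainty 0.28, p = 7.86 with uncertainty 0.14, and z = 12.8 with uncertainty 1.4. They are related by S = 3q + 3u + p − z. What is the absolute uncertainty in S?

6.22

For a sum/difference, combine absolute errors in quadrature:
  (3·δq)² = 36.0;  (3·δu)² = 0.706;  (δp)² = 0.0196;  (δz)² = 1.96
δS = √(38.7) = 6.22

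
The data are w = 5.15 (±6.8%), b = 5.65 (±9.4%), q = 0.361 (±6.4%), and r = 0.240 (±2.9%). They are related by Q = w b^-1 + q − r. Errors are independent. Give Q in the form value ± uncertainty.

Let p = w·b^-1 = 0.912. δp/p = √((1·δw/w)² + (-1·δb/b)²) = √(0.00462 + 0.00884) = 0.116, so δp = 0.106.
Q = p + q − r: δQ = √(δp² + δq² + δr²) = √(0.0112 + 0.000534 + 4.84e-05) = 0.108
Q = 1.03.

1.03 ± 0.108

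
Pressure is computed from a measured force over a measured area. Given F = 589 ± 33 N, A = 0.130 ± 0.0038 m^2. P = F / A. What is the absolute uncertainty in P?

286 Pa

P is a product of powers, so relative uncertainties combine in quadrature:
  (1·δF/F)² = (1×0.0560)² = 0.00314;  (-1·δA/A)² = (-1×0.0292)² = 0.000854
δP/P = √(0.00399) = 0.0632
P = 4530 Pa, so δP = 0.0632 × 4530 = 286 Pa.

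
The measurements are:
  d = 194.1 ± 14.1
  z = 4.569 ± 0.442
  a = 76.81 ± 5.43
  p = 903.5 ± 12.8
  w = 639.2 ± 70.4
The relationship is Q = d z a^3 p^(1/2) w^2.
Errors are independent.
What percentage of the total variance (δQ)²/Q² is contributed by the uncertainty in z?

(δQ/Q)² = (1·δd/d)² + (1·δz/z)² + (3·δa/a)² + (½·δp/p)² + (2·δw/w)²
  d term: (1×0.0726)² = 0.00528
  z term: (1×0.0967)² = 0.00936
  a term: (3×0.0707)² = 0.0450
  p term: (0.5×0.0142)² = 5.02e-05
  w term: (2×0.110)² = 0.0485
Total = 0.108. Share from z = 0.00936/0.108 = 0.0865.

8.65%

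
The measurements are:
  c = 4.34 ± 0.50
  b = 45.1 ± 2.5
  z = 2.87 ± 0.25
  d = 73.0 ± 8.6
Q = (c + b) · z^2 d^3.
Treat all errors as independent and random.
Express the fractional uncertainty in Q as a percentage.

39.7%

Let u = c + b = 49.4. δu = √(δc² + δb²) = √(0.250 + 6.25) = 2.55, so δu/u = 0.0516.
Q is then a monomial in u, z, d:
δQ/Q = √((δu/u)² + (2·δz/z)² + (3·δd/d)²) = √(0.00266 + 0.0304 + 0.125) = 0.397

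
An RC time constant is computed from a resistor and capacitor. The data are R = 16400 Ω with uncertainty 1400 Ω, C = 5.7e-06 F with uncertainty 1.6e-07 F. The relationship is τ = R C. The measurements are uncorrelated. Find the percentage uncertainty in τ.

Relative error in a monomial: (δτ/τ)² = Σ (nᵢ · δxᵢ/xᵢ)².
  (1·δR/R)² = (1×0.0854)² = 0.00729;  (1·δC/C)² = (1×0.0281)² = 0.000788
δτ/τ = √(0.00808) = 0.0899

8.99%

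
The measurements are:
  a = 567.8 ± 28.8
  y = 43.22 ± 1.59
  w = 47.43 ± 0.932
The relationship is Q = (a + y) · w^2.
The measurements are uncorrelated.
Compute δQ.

Let u = a + y = 611.0. δu = √(δa² + δy²) = √(829 + 2.53) = 28.8, so δu/u = 0.0472.
Q is then a monomial in u, w:
δQ/Q = √((δu/u)² + (2·δw/w)²) = √(0.00223 + 0.00154) = 0.0614
Q = 1.375e+06, so δQ = 0.0614 × 1.375e+06 = 84400.

84400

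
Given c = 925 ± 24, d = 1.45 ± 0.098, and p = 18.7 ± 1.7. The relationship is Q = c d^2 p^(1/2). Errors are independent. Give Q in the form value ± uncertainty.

Q is a product of powers, so relative uncertainties combine in quadrature:
  (1·δc/c)² = (1×0.0259)² = 0.000673;  (2·δd/d)² = (2×0.0676)² = 0.0183;  (½·δp/p)² = (0.5×0.0909)² = 0.00207
δQ/Q = √(0.0210) = 0.145
Q = 8410, so δQ = 0.145 × 8410 = 1220.

8410 ± 1220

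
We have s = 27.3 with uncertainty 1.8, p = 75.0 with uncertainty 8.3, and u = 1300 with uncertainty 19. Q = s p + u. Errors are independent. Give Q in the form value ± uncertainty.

3350 ± 264

Let w = s·p = 2050. δw/w = √((1·δs/s)² + (1·δp/p)²) = √(0.00435 + 0.0122) = 0.129, so δw = 264.
Q = w + u: δQ = √(δw² + δu²) = √(69600 + 361) = 264
Q = 3350.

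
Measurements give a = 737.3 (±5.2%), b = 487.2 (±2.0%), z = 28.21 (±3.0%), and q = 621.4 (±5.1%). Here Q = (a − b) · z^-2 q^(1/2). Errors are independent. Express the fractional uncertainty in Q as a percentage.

Let u = a − b = 250.1. δu = √(δa² + δb²) = √(1470 + 94.9) = 39.6, so δu/u = 0.158.
Q is then a monomial in u, z, q:
δQ/Q = √((δu/u)² + (-2·δz/z)² + (½·δq/q)²) = √(0.0250 + 0.00360 + 0.000650) = 0.171

17.1%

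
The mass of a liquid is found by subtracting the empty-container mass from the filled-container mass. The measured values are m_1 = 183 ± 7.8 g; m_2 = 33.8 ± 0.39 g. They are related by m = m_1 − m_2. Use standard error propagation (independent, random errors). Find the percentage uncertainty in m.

m is a linear combination, so absolute uncertainties add in quadrature:
  (δm_1)² = 60.8;  (δm_2)² = 0.152
δm = √(61.0) = 7.81 g
m = 149 g, so δm/m = 7.81/149 = 0.0523.

5.23%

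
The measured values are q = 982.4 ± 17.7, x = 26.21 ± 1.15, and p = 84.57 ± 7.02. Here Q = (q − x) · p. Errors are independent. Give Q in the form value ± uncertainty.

80860 ± 6880

Let u = q − x = 956.2. δu = √(δq² + δx²) = √(313 + 1.32) = 17.7, so δu/u = 0.0185.
Q is then a monomial in u, p:
δQ/Q = √((δu/u)² + (1·δp/p)²) = √(0.000344 + 0.00689) = 0.0851
Q = 80860, so δQ = 0.0851 × 80860 = 6880.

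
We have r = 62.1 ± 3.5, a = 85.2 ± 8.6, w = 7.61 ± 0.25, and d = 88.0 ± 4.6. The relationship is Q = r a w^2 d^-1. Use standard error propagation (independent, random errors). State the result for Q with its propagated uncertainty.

3480 ± 497

Q is a product of powers, so relative uncertainties combine in quadrature:
  (1·δr/r)² = (1×0.0564)² = 0.00318;  (1·δa/a)² = (1×0.101)² = 0.0102;  (2·δw/w)² = (2×0.0329)² = 0.00432;  (-1·δd/d)² = (-1×0.0523)² = 0.00273
δQ/Q = √(0.0204) = 0.143
Q = 3480, so δQ = 0.143 × 3480 = 497.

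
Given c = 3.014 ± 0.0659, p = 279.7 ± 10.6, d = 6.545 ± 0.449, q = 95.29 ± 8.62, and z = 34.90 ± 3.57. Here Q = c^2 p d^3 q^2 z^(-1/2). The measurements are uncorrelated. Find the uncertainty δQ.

3.12e+08

Since Q is a product/quotient, work with relative uncertainties:
  (2·δc/c)² = (2×0.0219)² = 0.00191;  (1·δp/p)² = (1×0.0379)² = 0.00144;  (3·δd/d)² = (3×0.0686)² = 0.0424;  (2·δq/q)² = (2×0.0905)² = 0.0327;  (−½·δz/z)² = (-0.5×0.102)² = 0.00262
δQ/Q = √(0.0811) = 0.285
Q = 1.095e+09, so δQ = 0.285 × 1.095e+09 = 3.12e+08.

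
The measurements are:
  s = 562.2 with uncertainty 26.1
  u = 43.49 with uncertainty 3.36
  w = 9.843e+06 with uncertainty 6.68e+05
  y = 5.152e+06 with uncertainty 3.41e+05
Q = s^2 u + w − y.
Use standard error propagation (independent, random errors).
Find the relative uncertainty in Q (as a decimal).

Let p = s^2·u = 1.375e+07. δp/p = √((2·δs/s)² + (1·δu/u)²) = √(0.00862 + 0.00597) = 0.121, so δp = 1.66e+06.
Q = p + w − y: δQ = √(δp² + δw² + δy²) = √(2.76e+12 + 4.46e+11 + 1.16e+11) = 1.82e+06
Q = 1.844e+07, so δQ/Q = 1.82e+06/1.844e+07 = 0.0988.

0.0988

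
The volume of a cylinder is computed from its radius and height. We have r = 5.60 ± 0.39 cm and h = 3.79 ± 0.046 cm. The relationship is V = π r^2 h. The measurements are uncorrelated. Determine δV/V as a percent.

Since V is a product/quotient, work with relative uncertainties:
  (2·δr/r)² = (2×0.0696)² = 0.0194;  (1·δh/h)² = (1×0.0121)² = 0.000147
δV/V = √(0.0195) = 0.140

14.0%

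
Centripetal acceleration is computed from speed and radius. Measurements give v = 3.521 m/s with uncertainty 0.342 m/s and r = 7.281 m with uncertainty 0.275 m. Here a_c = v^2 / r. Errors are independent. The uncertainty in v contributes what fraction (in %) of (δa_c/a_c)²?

(δa_c/a_c)² = (2·δv/v)² + (-1·δr/r)²
  v term: (2×0.0971)² = 0.0377
  r term: (-1×0.0378)² = 0.00143
Total = 0.0392. Share from v = 0.0377/0.0392 = 0.964.

96.4%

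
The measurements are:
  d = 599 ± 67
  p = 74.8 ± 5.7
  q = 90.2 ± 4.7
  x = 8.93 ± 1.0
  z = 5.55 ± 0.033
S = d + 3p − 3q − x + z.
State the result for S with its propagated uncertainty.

S is a linear combination, so absolute uncertainties add in quadrature:
  (δd)² = 4490;  (3·δp)² = 292;  (3·δq)² = 199;  (δx)² = 1.00;  (δz)² = 0.00109
δS = √(4980) = 70.6
S = 549.

549 ± 70.6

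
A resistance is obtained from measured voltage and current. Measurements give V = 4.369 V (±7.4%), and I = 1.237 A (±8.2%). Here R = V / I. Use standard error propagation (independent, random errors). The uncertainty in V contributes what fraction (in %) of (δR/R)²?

(δR/R)² = (1·δV/V)² + (-1·δI/I)²
  V term: (1×0.0740)² = 0.00548
  I term: (-1×0.0820)² = 0.00672
Total = 0.0122. Share from V = 0.00548/0.0122 = 0.449.

44.9%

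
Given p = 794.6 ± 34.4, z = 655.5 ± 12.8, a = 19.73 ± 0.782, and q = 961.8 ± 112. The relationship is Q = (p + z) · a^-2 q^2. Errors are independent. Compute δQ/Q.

0.247

Let u = p + z = 1450. δu = √(δp² + δz²) = √(1180 + 164) = 36.7, so δu/u = 0.0253.
Q is then a monomial in u, a, q:
δQ/Q = √((δu/u)² + (-2·δa/a)² + (2·δq/q)²) = √(0.000641 + 0.00628 + 0.0542) = 0.247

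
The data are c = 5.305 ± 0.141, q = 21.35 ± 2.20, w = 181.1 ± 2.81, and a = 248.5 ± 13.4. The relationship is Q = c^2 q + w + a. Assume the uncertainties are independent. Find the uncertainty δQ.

71.0

Let p = c^2·q = 600.9. δp/p = √((2·δc/c)² + (1·δq/q)²) = √(0.00283 + 0.0106) = 0.116, so δp = 69.7.
Q = p + w + a: δQ = √(δp² + δw² + δa²) = √(4850 + 7.90 + 180) = 71.0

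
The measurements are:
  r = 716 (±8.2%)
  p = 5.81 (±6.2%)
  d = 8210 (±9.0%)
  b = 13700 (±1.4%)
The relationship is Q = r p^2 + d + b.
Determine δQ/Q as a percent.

Let w = r·p^2 = 24200. δw/w = √((1·δr/r)² + (2·δp/p)²) = √(0.00672 + 0.0154) = 0.149, so δw = 3590.
Q = w + d + b: δQ = √(δw² + δd² + δb²) = √(1.29e+07 + 5.46e+05 + 36800) = 3670
Q = 46100, so δQ/Q = 3670/46100 = 0.0797.

7.97%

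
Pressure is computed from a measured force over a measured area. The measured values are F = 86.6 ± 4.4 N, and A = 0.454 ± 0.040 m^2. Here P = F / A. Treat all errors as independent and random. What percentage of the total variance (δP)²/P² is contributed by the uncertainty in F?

25.0%

(δP/P)² = (1·δF/F)² + (-1·δA/A)²
  F term: (1×0.0508)² = 0.00258
  A term: (-1×0.0881)² = 0.00776
Total = 0.0103. Share from F = 0.00258/0.0103 = 0.250.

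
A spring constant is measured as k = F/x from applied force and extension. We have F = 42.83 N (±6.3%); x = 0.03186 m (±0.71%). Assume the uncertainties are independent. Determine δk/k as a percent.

Products/powers → add relative errors in quadrature, weighted by exponent:
  (1·δF/F)² = (1×0.0630)² = 0.00397;  (-1·δx/x)² = (-1×0.00710)² = 5.04e-05
δk/k = √(0.00402) = 0.0634

6.34%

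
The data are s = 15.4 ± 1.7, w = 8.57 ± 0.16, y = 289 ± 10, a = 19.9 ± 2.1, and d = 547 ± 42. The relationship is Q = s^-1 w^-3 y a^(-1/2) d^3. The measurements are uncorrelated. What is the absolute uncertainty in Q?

2.94e+05

Q is a product of powers, so relative uncertainties combine in quadrature:
  (-1·δs/s)² = (-1×0.110)² = 0.0122;  (-3·δw/w)² = (-3×0.0187)² = 0.00314;  (1·δy/y)² = (1×0.0346)² = 0.00120;  (−½·δa/a)² = (-0.5×0.106)² = 0.00278;  (3·δd/d)² = (3×0.0768)² = 0.0531
δQ/Q = √(0.0724) = 0.269
Q = 1.09e+06, so δQ = 0.269 × 1.09e+06 = 2.94e+05.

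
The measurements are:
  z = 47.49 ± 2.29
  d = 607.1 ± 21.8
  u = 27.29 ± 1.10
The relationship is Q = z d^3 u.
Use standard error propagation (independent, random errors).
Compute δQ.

Products/powers → add relative errors in quadrature, weighted by exponent:
  (1·δz/z)² = (1×0.0482)² = 0.00233;  (3·δd/d)² = (3×0.0359)² = 0.0116;  (1·δu/u)² = (1×0.0403)² = 0.00162
δQ/Q = √(0.0156) = 0.125
Q = 2.9e+11, so δQ = 0.125 × 2.9e+11 = 3.62e+10.

3.62e+10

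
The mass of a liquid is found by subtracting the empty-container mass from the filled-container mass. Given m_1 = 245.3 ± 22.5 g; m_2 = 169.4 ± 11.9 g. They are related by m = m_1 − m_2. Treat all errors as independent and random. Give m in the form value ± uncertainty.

75.90 ± 25.5 g

For a sum/difference, combine absolute errors in quadrature:
  (δm_1)² = 506;  (δm_2)² = 142
δm = √(648) = 25.5 g
m = 75.90 g.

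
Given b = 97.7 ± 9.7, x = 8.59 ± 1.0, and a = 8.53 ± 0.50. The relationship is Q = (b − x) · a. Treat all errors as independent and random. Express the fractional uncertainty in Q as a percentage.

Let u = b − x = 89.1. δu = √(δb² + δx²) = √(94.1 + 1.00) = 9.75, so δu/u = 0.109.
Q is then a monomial in u, a:
δQ/Q = √((δu/u)² + (1·δa/a)²) = √(0.0120 + 0.00344) = 0.124

12.4%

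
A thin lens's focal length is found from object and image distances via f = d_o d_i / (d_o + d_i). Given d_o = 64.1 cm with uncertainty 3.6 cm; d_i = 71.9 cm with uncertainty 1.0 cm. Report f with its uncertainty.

∂f/∂d_o = (d_i/(d_o+d_i))² = 0.279;  ∂f/∂d_i = (d_o/(d_o+d_i))² = 0.222
δf = √((∂f/∂d_o · δd_o)² + (∂f/∂d_i · δd_i)²) = √(1.01 + 0.0493) = 1.03 cm
f = 33.9 cm.

33.9 ± 1.03 cm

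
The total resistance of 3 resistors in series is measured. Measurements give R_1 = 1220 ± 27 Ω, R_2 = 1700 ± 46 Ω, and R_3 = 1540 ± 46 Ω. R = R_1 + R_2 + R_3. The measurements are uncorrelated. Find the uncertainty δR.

70.4 Ω

Sums and differences: (δR)² = Σ (cᵢ δxᵢ)².
  (δR_1)² = 729;  (δR_2)² = 2120;  (δR_3)² = 2120
δR = √(4960) = 70.4 Ω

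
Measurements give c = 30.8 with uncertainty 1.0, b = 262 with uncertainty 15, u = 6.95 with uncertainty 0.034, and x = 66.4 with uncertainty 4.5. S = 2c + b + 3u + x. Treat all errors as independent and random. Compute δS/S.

0.0384

S is a linear combination, so absolute uncertainties add in quadrature:
  (2·δc)² = 4.00;  (δb)² = 225;  (3·δu)² = 0.0104;  (δx)² = 20.2
δS = √(249) = 15.8
S = 411, so δS/S = 15.8/411 = 0.0384.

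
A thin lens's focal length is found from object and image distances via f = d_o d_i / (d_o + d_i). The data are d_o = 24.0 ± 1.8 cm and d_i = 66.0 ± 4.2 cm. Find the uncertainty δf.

∂f/∂d_o = (d_i/(d_o+d_i))² = 0.538;  ∂f/∂d_i = (d_o/(d_o+d_i))² = 0.0711
δf = √((∂f/∂d_o · δd_o)² + (∂f/∂d_i · δd_i)²) = √(0.937 + 0.0892) = 1.01 cm

1.01 cm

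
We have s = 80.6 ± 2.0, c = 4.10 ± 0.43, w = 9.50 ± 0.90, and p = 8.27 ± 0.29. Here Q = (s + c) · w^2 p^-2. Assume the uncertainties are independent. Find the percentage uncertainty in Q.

20.3%

Let u = s + c = 84.7. δu = √(δs² + δc²) = √(4.00 + 0.185) = 2.05, so δu/u = 0.0242.
Q is then a monomial in u, w, p:
δQ/Q = √((δu/u)² + (2·δw/w)² + (-2·δp/p)²) = √(0.000583 + 0.0359 + 0.00492) = 0.203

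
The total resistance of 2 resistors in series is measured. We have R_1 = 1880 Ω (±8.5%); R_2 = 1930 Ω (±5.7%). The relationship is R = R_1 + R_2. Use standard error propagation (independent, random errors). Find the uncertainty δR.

Each term contributes (cᵢ δxᵢ)² to (δR)²:
  (δR_1)² = 25500;  (δR_2)² = 12100
δR = √(37600) = 194 Ω

194 Ω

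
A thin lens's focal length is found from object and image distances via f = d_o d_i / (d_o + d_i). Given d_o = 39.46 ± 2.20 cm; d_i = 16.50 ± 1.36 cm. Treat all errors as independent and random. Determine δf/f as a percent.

6.04%

∂f/∂d_o = (d_i/(d_o+d_i))² = 0.0869;  ∂f/∂d_i = (d_o/(d_o+d_i))² = 0.497
δf = √((∂f/∂d_o · δd_o)² + (∂f/∂d_i · δd_i)²) = √(0.0366 + 0.457) = 0.703 cm
f = 11.63 cm, so δf/f = 0.703/11.63 = 0.0604.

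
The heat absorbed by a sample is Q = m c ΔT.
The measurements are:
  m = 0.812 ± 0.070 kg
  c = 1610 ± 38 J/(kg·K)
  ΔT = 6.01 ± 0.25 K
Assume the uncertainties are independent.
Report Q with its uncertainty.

7860 ± 775 J

Relative error in a monomial: (δQ/Q)² = Σ (nᵢ · δxᵢ/xᵢ)².
  (1·δm/m)² = (1×0.0862)² = 0.00743;  (1·δc/c)² = (1×0.0236)² = 0.000557;  (1·δΔT/ΔT)² = (1×0.0416)² = 0.00173
δQ/Q = √(0.00972) = 0.0986
Q = 7860 J, so δQ = 0.0986 × 7860 = 775 J.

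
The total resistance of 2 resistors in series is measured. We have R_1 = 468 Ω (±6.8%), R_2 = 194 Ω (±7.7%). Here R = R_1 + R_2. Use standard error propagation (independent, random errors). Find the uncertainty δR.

35.2 Ω

Sums and differences: (δR)² = Σ (cᵢ δxᵢ)².
  (δR_1)² = 1010;  (δR_2)² = 223
δR = √(1240) = 35.2 Ω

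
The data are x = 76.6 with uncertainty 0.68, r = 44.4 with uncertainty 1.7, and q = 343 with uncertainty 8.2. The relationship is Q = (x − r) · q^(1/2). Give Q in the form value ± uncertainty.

596 ± 34.7

Let u = x − r = 32.2. δu = √(δx² + δr²) = √(0.462 + 2.89) = 1.83, so δu/u = 0.0569.
Q is then a monomial in u, q:
δQ/Q = √((δu/u)² + (½·δq/q)²) = √(0.00323 + 0.000143) = 0.0581
Q = 596, so δQ = 0.0581 × 596 = 34.7.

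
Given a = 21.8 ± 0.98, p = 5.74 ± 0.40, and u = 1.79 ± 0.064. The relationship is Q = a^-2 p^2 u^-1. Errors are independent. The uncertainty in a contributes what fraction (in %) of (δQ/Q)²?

28.1%

(δQ/Q)² = (-2·δa/a)² + (2·δp/p)² + (-1·δu/u)²
  a term: (-2×0.0450)² = 0.00808
  p term: (2×0.0697)² = 0.0194
  u term: (-1×0.0358)² = 0.00128
Total = 0.0288. Share from a = 0.00808/0.0288 = 0.281.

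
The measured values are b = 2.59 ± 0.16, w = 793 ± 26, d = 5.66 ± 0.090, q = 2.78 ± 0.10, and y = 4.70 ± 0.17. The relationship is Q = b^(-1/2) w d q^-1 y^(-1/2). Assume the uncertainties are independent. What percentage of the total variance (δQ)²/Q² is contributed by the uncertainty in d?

6.48%

(δQ/Q)² = (−½·δb/b)² + (1·δw/w)² + (1·δd/d)² + (-1·δq/q)² + (−½·δy/y)²
  b term: (-0.5×0.0618)² = 0.000954
  w term: (1×0.0328)² = 0.00107
  d term: (1×0.0159)² = 0.000253
  q term: (-1×0.0360)² = 0.00129
  y term: (-0.5×0.0362)² = 0.000327
Total = 0.00390. Share from d = 0.000253/0.00390 = 0.0648.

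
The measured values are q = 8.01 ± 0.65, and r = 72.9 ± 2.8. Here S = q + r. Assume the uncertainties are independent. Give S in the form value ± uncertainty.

80.9 ± 2.87

Each term contributes (cᵢ δxᵢ)² to (δS)²:
  (δq)² = 0.423;  (δr)² = 7.84
δS = √(8.26) = 2.87
S = 80.9.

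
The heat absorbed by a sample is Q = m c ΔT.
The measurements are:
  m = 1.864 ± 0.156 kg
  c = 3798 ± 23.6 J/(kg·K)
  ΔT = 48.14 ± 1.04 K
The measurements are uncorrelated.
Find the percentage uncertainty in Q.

Since Q is a product/quotient, work with relative uncertainties:
  (1·δm/m)² = (1×0.0837)² = 0.00700;  (1·δc/c)² = (1×0.00621)² = 3.86e-05;  (1·δΔT/ΔT)² = (1×0.0216)² = 0.000467
δQ/Q = √(0.00751) = 0.0867

8.67%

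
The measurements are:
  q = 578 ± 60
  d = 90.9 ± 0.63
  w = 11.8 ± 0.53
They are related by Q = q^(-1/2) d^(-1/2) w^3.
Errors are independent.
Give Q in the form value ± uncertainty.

7.17 ± 1.04

Since Q is a product/quotient, work with relative uncertainties:
  (−½·δq/q)² = (-0.5×0.104)² = 0.00269;  (−½·δd/d)² = (-0.5×0.00693)² = 1.2e-05;  (3·δw/w)² = (3×0.0449)² = 0.0182
δQ/Q = √(0.0209) = 0.144
Q = 7.17, so δQ = 0.144 × 7.17 = 1.04.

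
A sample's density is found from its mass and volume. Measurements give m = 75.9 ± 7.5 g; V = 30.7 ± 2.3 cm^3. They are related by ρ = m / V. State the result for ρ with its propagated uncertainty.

2.47 ± 0.307 g/cm^3

Products/powers → add relative errors in quadrature, weighted by exponent:
  (1·δm/m)² = (1×0.0988)² = 0.00976;  (-1·δV/V)² = (-1×0.0749)² = 0.00561
δρ/ρ = √(0.0154) = 0.124
ρ = 2.47 g/cm^3, so δρ = 0.124 × 2.47 = 0.307 g/cm^3.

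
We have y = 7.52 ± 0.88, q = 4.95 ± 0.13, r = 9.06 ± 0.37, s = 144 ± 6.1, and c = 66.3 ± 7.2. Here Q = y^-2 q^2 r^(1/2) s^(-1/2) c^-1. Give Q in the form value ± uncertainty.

Q is a product of powers, so relative uncertainties combine in quadrature:
  (-2·δy/y)² = (-2×0.117)² = 0.0548;  (2·δq/q)² = (2×0.0263)² = 0.00276;  (½·δr/r)² = (0.5×0.0408)² = 0.000417;  (−½·δs/s)² = (-0.5×0.0424)² = 0.000449;  (-1·δc/c)² = (-1×0.109)² = 0.0118
δQ/Q = √(0.0702) = 0.265
Q = 0.00164, so δQ = 0.265 × 0.00164 = 0.000434.

0.00164 ± 0.000434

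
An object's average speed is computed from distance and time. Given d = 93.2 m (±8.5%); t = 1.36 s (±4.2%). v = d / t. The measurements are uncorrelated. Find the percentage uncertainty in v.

9.48%

Each factor contributes (exponent × relative error)² to (δv/v)²:
  (1·δd/d)² = (1×0.0850)² = 0.00723;  (-1·δt/t)² = (-1×0.0420)² = 0.00176
δv/v = √(0.00899) = 0.0948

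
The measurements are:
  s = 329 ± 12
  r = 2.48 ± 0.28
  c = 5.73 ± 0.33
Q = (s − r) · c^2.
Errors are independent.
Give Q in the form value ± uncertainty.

10700 ± 1300

Let u = s − r = 327. δu = √(δs² + δr²) = √(144 + 0.0784) = 12.0, so δu/u = 0.0368.
Q is then a monomial in u, c:
δQ/Q = √((δu/u)² + (2·δc/c)²) = √(0.00135 + 0.0133) = 0.121
Q = 10700, so δQ = 0.121 × 10700 = 1300.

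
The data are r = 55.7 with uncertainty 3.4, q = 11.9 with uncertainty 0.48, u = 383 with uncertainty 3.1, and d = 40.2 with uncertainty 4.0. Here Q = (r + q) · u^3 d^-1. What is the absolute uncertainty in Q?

Let w = r + q = 67.6. δw = √(δr² + δq²) = √(11.6 + 0.230) = 3.43, so δw/w = 0.0508.
Q is then a monomial in w, u, d:
δQ/Q = √((δw/w)² + (3·δu/u)² + (-1·δd/d)²) = √(0.00258 + 0.000590 + 0.00990) = 0.114
Q = 9.45e+07, so δQ = 0.114 × 9.45e+07 = 1.08e+07.

1.08e+07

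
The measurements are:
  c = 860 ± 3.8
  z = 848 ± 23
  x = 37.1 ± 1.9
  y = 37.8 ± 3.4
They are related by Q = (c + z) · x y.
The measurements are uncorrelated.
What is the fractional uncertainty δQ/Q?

Let u = c + z = 1710. δu = √(δc² + δz²) = √(14.4 + 529) = 23.3, so δu/u = 0.0136.
Q is then a monomial in u, x, y:
δQ/Q = √((δu/u)² + (1·δx/x)² + (1·δy/y)²) = √(0.000186 + 0.00262 + 0.00809) = 0.104

0.104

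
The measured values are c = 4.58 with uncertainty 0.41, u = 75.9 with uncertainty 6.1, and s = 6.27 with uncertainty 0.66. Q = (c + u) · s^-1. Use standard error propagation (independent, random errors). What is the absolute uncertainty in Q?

1.67

Let w = c + u = 80.5. δw = √(δc² + δu²) = √(0.168 + 37.2) = 6.11, so δw/w = 0.0760.
Q is then a monomial in w, s:
δQ/Q = √((δw/w)² + (-1·δs/s)²) = √(0.00577 + 0.0111) = 0.130
Q = 12.8, so δQ = 0.130 × 12.8 = 1.67.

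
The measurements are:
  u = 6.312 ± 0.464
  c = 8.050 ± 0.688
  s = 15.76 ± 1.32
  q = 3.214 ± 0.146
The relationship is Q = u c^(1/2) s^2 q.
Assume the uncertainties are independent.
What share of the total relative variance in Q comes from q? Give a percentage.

5.52%

(δQ/Q)² = (1·δu/u)² + (½·δc/c)² + (2·δs/s)² + (1·δq/q)²
  u term: (1×0.0735)² = 0.00540
  c term: (0.5×0.0855)² = 0.00183
  s term: (2×0.0838)² = 0.0281
  q term: (1×0.0454)² = 0.00206
Total = 0.0374. Share from q = 0.00206/0.0374 = 0.0552.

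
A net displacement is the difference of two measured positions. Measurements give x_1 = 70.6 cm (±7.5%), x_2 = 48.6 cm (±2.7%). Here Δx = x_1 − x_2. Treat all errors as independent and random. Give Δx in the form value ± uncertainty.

Sums and differences: (δΔx)² = Σ (cᵢ δxᵢ)².
  (δx_1)² = 28.0;  (δx_2)² = 1.72
δΔx = √(29.8) = 5.46 cm
Δx = 22.0 cm.

22.0 ± 5.46 cm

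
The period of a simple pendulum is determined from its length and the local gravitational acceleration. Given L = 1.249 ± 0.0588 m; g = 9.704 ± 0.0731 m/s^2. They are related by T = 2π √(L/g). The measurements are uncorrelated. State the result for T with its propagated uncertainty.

2.254 ± 0.0537 s

For a monomial T ∝ L^(1/2), g^(-1/2), fractional errors add in quadrature:
  (½·δL/L)² = (0.5×0.0471)² = 0.000554;  (−½·δg/g)² = (-0.5×0.00753)² = 1.42e-05
δT/T = √(0.000568) = 0.0238
T = 2.254 s, so δT = 0.0238 × 2.254 = 0.0537 s.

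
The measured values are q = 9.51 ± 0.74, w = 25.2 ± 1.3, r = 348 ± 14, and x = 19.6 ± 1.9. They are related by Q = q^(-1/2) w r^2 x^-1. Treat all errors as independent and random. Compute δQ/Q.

For a monomial Q ∝ q^(-1/2), w, r^2, x^-1, fractional errors add in quadrature:
  (−½·δq/q)² = (-0.5×0.0778)² = 0.00151;  (1·δw/w)² = (1×0.0516)² = 0.00266;  (2·δr/r)² = (2×0.0402)² = 0.00647;  (-1·δx/x)² = (-1×0.0969)² = 0.00940
δQ/Q = √(0.0200) = 0.142

0.142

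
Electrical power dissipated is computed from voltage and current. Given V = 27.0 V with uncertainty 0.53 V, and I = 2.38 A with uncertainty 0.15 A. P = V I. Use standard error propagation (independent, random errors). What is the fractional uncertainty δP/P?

Since P is a product/quotient, work with relative uncertainties:
  (1·δV/V)² = (1×0.0196)² = 0.000385;  (1·δI/I)² = (1×0.0630)² = 0.00397
δP/P = √(0.00436) = 0.0660

0.0660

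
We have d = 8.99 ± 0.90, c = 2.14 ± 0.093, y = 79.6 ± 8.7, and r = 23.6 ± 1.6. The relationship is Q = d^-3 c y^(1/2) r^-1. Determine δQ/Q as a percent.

Each factor contributes (exponent × relative error)² to (δQ/Q)²:
  (-3·δd/d)² = (-3×0.100)² = 0.0902;  (1·δc/c)² = (1×0.0435)² = 0.00189;  (½·δy/y)² = (0.5×0.109)² = 0.00299;  (-1·δr/r)² = (-1×0.0678)² = 0.00460
δQ/Q = √(0.0997) = 0.316

31.6%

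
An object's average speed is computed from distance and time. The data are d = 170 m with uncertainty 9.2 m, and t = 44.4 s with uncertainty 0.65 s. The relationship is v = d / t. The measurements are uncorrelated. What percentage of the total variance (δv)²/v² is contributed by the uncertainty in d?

(δv/v)² = (1·δd/d)² + (-1·δt/t)²
  d term: (1×0.0541)² = 0.00293
  t term: (-1×0.0146)² = 0.000214
Total = 0.00314. Share from d = 0.00293/0.00314 = 0.932.

93.2%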